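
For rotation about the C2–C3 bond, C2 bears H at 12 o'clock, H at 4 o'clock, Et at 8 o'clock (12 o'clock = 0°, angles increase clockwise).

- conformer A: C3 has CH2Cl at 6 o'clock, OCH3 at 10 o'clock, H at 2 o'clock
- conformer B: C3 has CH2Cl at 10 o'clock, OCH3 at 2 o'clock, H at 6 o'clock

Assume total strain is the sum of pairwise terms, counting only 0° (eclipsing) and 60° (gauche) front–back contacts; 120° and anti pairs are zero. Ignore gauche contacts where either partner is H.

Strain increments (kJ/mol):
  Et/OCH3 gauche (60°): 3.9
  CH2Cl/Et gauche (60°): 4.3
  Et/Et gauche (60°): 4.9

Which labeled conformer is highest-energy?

A

A is staggered. Et at 240° is gauche with CH2Cl at 180° (4.3); Et at 240° is gauche with OCH3 at 300° (3.9). Total 8.2 kJ/mol.
B is staggered. Et at 240° is gauche with CH2Cl at 300° (4.3). Total 4.3 kJ/mol.
A has the highest total (8.2 kJ/mol).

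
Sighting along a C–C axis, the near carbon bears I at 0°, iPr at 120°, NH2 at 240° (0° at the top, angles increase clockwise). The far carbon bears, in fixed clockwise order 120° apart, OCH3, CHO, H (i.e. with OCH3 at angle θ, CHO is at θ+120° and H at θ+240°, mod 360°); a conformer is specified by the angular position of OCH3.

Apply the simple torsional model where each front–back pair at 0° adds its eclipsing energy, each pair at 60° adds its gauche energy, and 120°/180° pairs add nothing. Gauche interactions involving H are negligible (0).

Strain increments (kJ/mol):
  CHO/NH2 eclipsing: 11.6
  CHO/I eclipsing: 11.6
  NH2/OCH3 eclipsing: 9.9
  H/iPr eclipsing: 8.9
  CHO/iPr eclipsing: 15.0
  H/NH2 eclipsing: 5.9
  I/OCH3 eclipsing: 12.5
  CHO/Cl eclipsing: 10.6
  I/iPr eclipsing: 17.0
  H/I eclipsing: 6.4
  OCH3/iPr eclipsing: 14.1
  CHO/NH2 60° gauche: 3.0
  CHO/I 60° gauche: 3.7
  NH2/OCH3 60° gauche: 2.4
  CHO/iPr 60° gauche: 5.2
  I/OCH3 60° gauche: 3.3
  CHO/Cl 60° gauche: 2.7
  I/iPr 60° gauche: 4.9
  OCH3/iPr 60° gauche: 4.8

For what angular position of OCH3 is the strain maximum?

0°

OCH3 at 0° (eclipsed): I–OCH3 eclipsed, iPr–CHO eclipsed, NH2–H eclipsed; 12.5 + 15.0 + 5.9 = 33.4 kJ/mol.
OCH3 at 60° (staggered): I–OCH3 gauche, iPr–OCH3 gauche, iPr–CHO gauche, NH2–CHO gauche; 3.3 + 4.8 + 5.2 + 3.0 = 16.3 kJ/mol.
OCH3 at 120° (eclipsed): I–H eclipsed, iPr–OCH3 eclipsed, NH2–CHO eclipsed; 6.4 + 14.1 + 11.6 = 32.1 kJ/mol.
OCH3 at 180° (staggered): I–CHO gauche, iPr–OCH3 gauche, NH2–OCH3 gauche, NH2–CHO gauche; 3.7 + 4.8 + 2.4 + 3.0 = 13.9 kJ/mol.
OCH3 at 240° (eclipsed): I–CHO eclipsed, iPr–H eclipsed, NH2–OCH3 eclipsed; 11.6 + 8.9 + 9.9 = 30.4 kJ/mol.
OCH3 at 300° (staggered): I–OCH3 gauche, I–CHO gauche, iPr–CHO gauche, NH2–OCH3 gauche; 3.3 + 3.7 + 5.2 + 2.4 = 14.6 kJ/mol.
The maximum (33.4 kJ/mol) occurs with OCH3 at 0°.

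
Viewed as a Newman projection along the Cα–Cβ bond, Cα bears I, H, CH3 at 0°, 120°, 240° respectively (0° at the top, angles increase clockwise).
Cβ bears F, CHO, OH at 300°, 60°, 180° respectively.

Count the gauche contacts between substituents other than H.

Non-H gauche pairs: I(0°)/F(300°); I(0°)/CHO(60°); CH3(240°)/F(300°); CH3(240°)/OH(180°) — 4 interactions.

4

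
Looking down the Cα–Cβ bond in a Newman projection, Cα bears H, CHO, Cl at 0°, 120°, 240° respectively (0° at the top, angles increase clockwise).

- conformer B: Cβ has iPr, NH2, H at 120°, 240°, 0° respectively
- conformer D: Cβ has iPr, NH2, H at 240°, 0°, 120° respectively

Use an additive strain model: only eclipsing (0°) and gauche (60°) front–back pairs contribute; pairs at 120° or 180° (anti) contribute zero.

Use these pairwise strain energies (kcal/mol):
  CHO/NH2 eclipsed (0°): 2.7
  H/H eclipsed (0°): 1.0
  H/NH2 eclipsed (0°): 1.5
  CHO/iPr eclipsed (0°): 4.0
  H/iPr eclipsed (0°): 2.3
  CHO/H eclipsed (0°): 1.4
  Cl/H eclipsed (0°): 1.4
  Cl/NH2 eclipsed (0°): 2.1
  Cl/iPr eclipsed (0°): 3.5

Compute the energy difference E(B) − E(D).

B (eclipsed): H(0°)/H(0°) eclipsed 1.0; CHO(120°)/iPr(120°) eclipsed 4.0; Cl(240°)/NH2(240°) eclipsed 2.1 → 7.1 kcal/mol.
D (eclipsed): H(0°)/NH2(0°) eclipsed 1.5; CHO(120°)/H(120°) eclipsed 1.4; Cl(240°)/iPr(240°) eclipsed 3.5 → 6.4 kcal/mol.
E(B) − E(D) = 7.1 − 6.4 = +0.7 kcal/mol.

+0.7 kcal/mol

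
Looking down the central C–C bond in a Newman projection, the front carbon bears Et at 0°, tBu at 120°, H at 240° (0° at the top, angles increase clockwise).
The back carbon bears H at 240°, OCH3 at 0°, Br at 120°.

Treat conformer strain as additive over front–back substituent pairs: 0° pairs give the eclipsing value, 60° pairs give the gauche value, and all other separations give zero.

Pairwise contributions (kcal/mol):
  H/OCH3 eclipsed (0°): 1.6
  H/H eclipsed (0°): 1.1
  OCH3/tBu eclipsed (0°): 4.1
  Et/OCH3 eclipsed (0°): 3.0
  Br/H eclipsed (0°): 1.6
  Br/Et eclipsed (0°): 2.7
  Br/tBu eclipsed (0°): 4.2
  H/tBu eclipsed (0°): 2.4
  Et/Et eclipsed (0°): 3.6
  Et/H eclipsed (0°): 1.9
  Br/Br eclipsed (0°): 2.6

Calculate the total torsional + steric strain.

This conformer is eclipsed. Et at 0° is eclipsed with OCH3 at 0° (3.0); tBu at 120° is eclipsed with Br at 120° (4.2); H at 240° is eclipsed with H at 240° (1.1). Total 8.3 kcal/mol.

8.3 kcal/mol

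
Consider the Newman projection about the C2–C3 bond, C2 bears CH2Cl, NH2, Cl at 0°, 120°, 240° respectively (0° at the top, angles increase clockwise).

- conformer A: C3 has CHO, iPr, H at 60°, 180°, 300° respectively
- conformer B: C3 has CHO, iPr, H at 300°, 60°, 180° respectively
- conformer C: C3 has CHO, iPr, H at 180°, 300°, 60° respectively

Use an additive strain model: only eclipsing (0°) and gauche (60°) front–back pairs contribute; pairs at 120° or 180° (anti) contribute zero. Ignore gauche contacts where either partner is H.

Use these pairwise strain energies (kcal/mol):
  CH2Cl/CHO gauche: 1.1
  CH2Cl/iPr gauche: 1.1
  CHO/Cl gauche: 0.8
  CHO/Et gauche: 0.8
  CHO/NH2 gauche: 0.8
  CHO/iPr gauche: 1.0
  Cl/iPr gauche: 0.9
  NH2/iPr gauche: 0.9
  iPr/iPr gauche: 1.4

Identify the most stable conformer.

A (staggered): CH2Cl–CHO gauche, NH2–CHO gauche, NH2–iPr gauche, Cl–iPr gauche; 1.1 + 0.8 + 0.9 + 0.9 = 3.7 kcal/mol.
B (staggered): CH2Cl–CHO gauche, CH2Cl–iPr gauche, NH2–iPr gauche, Cl–CHO gauche; 1.1 + 1.1 + 0.9 + 0.8 = 3.9 kcal/mol.
C (staggered): CH2Cl–iPr gauche, NH2–CHO gauche, Cl–CHO gauche, Cl–iPr gauche; 1.1 + 0.8 + 0.8 + 0.9 = 3.6 kcal/mol.
C has the lowest total (3.6 kcal/mol).

C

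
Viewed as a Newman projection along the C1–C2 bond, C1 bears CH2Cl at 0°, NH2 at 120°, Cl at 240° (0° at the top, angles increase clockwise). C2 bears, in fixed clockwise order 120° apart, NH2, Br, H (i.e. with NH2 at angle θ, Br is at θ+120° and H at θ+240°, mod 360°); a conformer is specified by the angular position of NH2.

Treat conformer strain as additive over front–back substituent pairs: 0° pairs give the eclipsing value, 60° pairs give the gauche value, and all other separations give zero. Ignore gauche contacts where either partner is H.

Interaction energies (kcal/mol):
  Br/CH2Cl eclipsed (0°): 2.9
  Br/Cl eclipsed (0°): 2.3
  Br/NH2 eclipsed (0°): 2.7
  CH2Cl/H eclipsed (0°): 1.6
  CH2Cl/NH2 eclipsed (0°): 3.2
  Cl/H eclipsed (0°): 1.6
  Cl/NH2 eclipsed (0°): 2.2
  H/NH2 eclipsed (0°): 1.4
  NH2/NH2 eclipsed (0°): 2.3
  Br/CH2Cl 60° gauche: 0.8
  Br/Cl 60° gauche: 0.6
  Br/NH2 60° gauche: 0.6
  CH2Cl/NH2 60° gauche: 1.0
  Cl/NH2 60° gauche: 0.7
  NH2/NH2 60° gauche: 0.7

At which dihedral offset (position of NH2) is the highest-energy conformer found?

NH2 at 0° is eclipsed. CH2Cl at 0° is eclipsed with NH2 at 0° (3.2); NH2 at 120° is eclipsed with Br at 120° (2.7); Cl at 240° is eclipsed with H at 240° (1.6). Total 7.5 kcal/mol.
NH2 at 60° is staggered. CH2Cl at 0° is gauche with NH2 at 60° (1.0); NH2 at 120° is gauche with NH2 at 60° (0.7); NH2 at 120° is gauche with Br at 180° (0.6); Cl at 240° is gauche with Br at 180° (0.6). Total 2.9 kcal/mol.
NH2 at 120° is eclipsed. CH2Cl at 0° is eclipsed with H at 0° (1.6); NH2 at 120° is eclipsed with NH2 at 120° (2.3); Cl at 240° is eclipsed with Br at 240° (2.3). Total 6.2 kcal/mol.
NH2 at 180° is staggered. CH2Cl at 0° is gauche with Br at 300° (0.8); NH2 at 120° is gauche with NH2 at 180° (0.7); Cl at 240° is gauche with NH2 at 180° (0.7); Cl at 240° is gauche with Br at 300° (0.6). Total 2.8 kcal/mol.
NH2 at 240° is eclipsed. CH2Cl at 0° is eclipsed with Br at 0° (2.9); NH2 at 120° is eclipsed with H at 120° (1.4); Cl at 240° is eclipsed with NH2 at 240° (2.2). Total 6.5 kcal/mol.
NH2 at 300° is staggered. CH2Cl at 0° is gauche with NH2 at 300° (1.0); CH2Cl at 0° is gauche with Br at 60° (0.8); NH2 at 120° is gauche with Br at 60° (0.6); Cl at 240° is gauche with NH2 at 300° (0.7). Total 3.1 kcal/mol.
The maximum (7.5 kcal/mol) occurs with NH2 at 0°.

0°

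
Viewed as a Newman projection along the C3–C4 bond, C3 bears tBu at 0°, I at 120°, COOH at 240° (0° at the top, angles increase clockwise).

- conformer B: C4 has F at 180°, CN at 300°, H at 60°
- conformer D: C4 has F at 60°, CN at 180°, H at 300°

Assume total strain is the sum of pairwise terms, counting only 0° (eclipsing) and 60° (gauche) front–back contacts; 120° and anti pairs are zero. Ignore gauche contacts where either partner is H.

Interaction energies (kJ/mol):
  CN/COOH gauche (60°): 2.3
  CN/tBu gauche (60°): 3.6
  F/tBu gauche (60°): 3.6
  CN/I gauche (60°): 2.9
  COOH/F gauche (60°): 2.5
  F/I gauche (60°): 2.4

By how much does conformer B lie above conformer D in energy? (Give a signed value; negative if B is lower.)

-0.4 kJ/mol

B (staggered): tBu(0°)/CN(300°) gauche 3.6; I(120°)/F(180°) gauche 2.4; COOH(240°)/F(180°) gauche 2.5; COOH(240°)/CN(300°) gauche 2.3 → 10.8 kJ/mol.
D (staggered): tBu(0°)/F(60°) gauche 3.6; I(120°)/F(60°) gauche 2.4; I(120°)/CN(180°) gauche 2.9; COOH(240°)/CN(180°) gauche 2.3 → 11.2 kJ/mol.
E(B) − E(D) = 10.8 − 11.2 = -0.4 kJ/mol.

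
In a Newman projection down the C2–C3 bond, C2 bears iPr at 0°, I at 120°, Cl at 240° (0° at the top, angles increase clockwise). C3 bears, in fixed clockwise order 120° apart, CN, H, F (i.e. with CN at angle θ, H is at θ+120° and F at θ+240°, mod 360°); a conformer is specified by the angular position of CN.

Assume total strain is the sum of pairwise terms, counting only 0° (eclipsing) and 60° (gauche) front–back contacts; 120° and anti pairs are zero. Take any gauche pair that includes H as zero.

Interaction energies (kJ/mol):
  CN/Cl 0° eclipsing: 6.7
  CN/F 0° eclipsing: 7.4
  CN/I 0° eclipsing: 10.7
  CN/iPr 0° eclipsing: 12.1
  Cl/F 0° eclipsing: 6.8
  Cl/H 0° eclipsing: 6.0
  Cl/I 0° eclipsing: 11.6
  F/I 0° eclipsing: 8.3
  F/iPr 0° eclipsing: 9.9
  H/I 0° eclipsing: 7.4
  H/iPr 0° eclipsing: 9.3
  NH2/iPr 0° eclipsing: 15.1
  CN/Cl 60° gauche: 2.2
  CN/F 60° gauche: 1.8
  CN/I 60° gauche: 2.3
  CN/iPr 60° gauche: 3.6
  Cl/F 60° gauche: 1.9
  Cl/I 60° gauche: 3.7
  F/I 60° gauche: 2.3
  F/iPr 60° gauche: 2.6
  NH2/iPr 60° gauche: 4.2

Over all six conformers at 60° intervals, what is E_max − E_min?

CN at 0° (eclipsed): iPr(0°)/CN(0°) eclipsed 12.1; I(120°)/H(120°) eclipsed 7.4; Cl(240°)/F(240°) eclipsed 6.8 → 26.3 kJ/mol.
CN at 60° (staggered): iPr(0°)/CN(60°) gauche 3.6; iPr(0°)/F(300°) gauche 2.6; I(120°)/CN(60°) gauche 2.3; Cl(240°)/F(300°) gauche 1.9 → 10.4 kJ/mol.
CN at 120° (eclipsed): iPr(0°)/F(0°) eclipsed 9.9; I(120°)/CN(120°) eclipsed 10.7; Cl(240°)/H(240°) eclipsed 6.0 → 26.6 kJ/mol.
CN at 180° (staggered): iPr(0°)/F(60°) gauche 2.6; I(120°)/CN(180°) gauche 2.3; I(120°)/F(60°) gauche 2.3; Cl(240°)/CN(180°) gauche 2.2 → 9.4 kJ/mol.
CN at 240° (eclipsed): iPr(0°)/H(0°) eclipsed 9.3; I(120°)/F(120°) eclipsed 8.3; Cl(240°)/CN(240°) eclipsed 6.7 → 24.3 kJ/mol.
CN at 300° (staggered): iPr(0°)/CN(300°) gauche 3.6; I(120°)/F(180°) gauche 2.3; Cl(240°)/CN(300°) gauche 2.2; Cl(240°)/F(180°) gauche 1.9 → 10.0 kJ/mol.
Max at 120° (26.6 kJ/mol), min at 180° (9.4 kJ/mol); barrier = 17.2 kJ/mol.

17.2 kJ/mol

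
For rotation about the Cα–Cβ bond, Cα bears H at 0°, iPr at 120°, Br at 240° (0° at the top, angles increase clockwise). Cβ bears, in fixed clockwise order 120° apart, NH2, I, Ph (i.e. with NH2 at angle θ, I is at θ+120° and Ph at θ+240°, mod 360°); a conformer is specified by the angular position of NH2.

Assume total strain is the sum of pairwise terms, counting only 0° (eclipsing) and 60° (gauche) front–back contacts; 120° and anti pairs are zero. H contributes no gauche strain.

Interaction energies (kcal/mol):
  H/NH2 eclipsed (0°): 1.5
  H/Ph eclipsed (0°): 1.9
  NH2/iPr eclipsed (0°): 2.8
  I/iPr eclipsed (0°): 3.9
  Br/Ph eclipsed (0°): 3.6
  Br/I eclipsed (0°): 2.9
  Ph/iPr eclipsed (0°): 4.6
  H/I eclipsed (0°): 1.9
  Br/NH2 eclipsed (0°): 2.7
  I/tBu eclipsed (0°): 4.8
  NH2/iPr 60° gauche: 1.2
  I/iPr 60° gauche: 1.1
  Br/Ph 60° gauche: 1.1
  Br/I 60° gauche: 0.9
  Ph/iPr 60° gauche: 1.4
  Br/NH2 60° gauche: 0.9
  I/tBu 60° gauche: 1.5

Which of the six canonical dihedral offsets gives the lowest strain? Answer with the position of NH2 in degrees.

60°

NH2 at 0° (eclipsed): H–NH2 eclipsed, iPr–I eclipsed, Br–Ph eclipsed; 1.5 + 3.9 + 3.6 = 9.0 kcal/mol.
NH2 at 60° (staggered): iPr–NH2 gauche, iPr–I gauche, Br–I gauche, Br–Ph gauche; 1.2 + 1.1 + 0.9 + 1.1 = 4.3 kcal/mol.
NH2 at 120° (eclipsed): H–Ph eclipsed, iPr–NH2 eclipsed, Br–I eclipsed; 1.9 + 2.8 + 2.9 = 7.6 kcal/mol.
NH2 at 180° (staggered): iPr–NH2 gauche, iPr–Ph gauche, Br–NH2 gauche, Br–I gauche; 1.2 + 1.4 + 0.9 + 0.9 = 4.4 kcal/mol.
NH2 at 240° (eclipsed): H–I eclipsed, iPr–Ph eclipsed, Br–NH2 eclipsed; 1.9 + 4.6 + 2.7 = 9.2 kcal/mol.
NH2 at 300° (staggered): iPr–I gauche, iPr–Ph gauche, Br–NH2 gauche, Br–Ph gauche; 1.1 + 1.4 + 0.9 + 1.1 = 4.5 kcal/mol.
The minimum (4.3 kcal/mol) occurs with NH2 at 60°.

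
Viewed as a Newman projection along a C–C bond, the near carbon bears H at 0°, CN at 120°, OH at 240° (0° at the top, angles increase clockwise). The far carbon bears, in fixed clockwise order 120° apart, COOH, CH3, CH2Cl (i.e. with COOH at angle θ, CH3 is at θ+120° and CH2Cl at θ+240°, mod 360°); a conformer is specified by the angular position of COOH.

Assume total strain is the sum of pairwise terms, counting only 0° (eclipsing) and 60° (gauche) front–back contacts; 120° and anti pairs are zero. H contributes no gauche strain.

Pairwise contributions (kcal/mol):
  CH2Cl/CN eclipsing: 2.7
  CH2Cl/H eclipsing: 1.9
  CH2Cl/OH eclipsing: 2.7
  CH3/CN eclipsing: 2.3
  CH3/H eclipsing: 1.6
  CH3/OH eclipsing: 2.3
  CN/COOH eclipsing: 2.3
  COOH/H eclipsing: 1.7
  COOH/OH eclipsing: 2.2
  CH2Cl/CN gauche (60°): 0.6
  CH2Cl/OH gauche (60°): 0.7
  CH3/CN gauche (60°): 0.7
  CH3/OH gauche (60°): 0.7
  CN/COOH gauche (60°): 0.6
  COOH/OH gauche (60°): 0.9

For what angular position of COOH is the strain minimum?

60°

COOH at 0° (eclipsed): H–COOH eclipsed, CN–CH3 eclipsed, OH–CH2Cl eclipsed; 1.7 + 2.3 + 2.7 = 6.7 kcal/mol.
COOH at 60° (staggered): CN–COOH gauche, CN–CH3 gauche, OH–CH3 gauche, OH–CH2Cl gauche; 0.6 + 0.7 + 0.7 + 0.7 = 2.7 kcal/mol.
COOH at 120° (eclipsed): H–CH2Cl eclipsed, CN–COOH eclipsed, OH–CH3 eclipsed; 1.9 + 2.3 + 2.3 = 6.5 kcal/mol.
COOH at 180° (staggered): CN–COOH gauche, CN–CH2Cl gauche, OH–COOH gauche, OH–CH3 gauche; 0.6 + 0.6 + 0.9 + 0.7 = 2.8 kcal/mol.
COOH at 240° (eclipsed): H–CH3 eclipsed, CN–CH2Cl eclipsed, OH–COOH eclipsed; 1.6 + 2.7 + 2.2 = 6.5 kcal/mol.
COOH at 300° (staggered): CN–CH3 gauche, CN–CH2Cl gauche, OH–COOH gauche, OH–CH2Cl gauche; 0.7 + 0.6 + 0.9 + 0.7 = 2.9 kcal/mol.
The minimum (2.7 kcal/mol) occurs with COOH at 60°.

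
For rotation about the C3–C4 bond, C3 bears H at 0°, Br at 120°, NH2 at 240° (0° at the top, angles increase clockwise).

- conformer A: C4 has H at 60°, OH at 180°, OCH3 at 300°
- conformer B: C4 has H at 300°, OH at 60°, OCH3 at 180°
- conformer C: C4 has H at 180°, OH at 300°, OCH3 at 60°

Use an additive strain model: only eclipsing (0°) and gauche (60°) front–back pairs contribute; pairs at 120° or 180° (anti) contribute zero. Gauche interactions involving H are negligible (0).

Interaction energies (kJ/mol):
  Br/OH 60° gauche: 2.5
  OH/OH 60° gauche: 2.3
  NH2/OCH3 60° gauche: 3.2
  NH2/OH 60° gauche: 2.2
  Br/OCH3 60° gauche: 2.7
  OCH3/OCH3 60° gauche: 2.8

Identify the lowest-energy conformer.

A (staggered): Br(120°)/OH(180°) gauche 2.5; NH2(240°)/OH(180°) gauche 2.2; NH2(240°)/OCH3(300°) gauche 3.2 → 7.9 kJ/mol.
B (staggered): Br(120°)/OH(60°) gauche 2.5; Br(120°)/OCH3(180°) gauche 2.7; NH2(240°)/OCH3(180°) gauche 3.2 → 8.4 kJ/mol.
C (staggered): Br(120°)/OCH3(60°) gauche 2.7; NH2(240°)/OH(300°) gauche 2.2 → 4.9 kJ/mol.
C has the lowest total (4.9 kJ/mol).

C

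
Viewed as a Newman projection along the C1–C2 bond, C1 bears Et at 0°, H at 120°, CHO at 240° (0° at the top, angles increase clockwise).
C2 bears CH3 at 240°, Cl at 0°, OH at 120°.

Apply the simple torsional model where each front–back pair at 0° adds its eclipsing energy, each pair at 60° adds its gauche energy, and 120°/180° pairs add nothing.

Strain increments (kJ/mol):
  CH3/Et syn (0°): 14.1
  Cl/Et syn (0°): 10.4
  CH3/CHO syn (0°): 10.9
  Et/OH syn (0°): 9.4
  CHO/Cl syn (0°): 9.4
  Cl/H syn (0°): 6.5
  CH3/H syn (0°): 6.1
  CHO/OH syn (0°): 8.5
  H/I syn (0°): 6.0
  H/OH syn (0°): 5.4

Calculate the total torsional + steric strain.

26.7 kJ/mol

This conformer (eclipsed): Et(0°)/Cl(0°) eclipsed 10.4; H(120°)/OH(120°) eclipsed 5.4; CHO(240°)/CH3(240°) eclipsed 10.9 → 26.7 kJ/mol.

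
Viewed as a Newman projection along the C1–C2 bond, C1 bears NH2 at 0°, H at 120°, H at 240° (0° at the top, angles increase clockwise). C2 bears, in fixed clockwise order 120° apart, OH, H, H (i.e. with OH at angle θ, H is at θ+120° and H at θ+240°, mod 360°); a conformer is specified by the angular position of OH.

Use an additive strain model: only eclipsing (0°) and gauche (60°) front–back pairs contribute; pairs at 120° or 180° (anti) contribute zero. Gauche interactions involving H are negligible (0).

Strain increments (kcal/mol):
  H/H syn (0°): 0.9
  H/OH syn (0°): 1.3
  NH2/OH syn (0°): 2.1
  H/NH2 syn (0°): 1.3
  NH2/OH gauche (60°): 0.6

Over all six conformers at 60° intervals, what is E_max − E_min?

3.9 kcal/mol

OH at 0° (eclipsed): NH2(0°)/OH(0°) eclipsed 2.1; H(120°)/H(120°) eclipsed 0.9; H(240°)/H(240°) eclipsed 0.9 → 3.9 kcal/mol.
OH at 60° (staggered): NH2(0°)/OH(60°) gauche 0.6 → 0.6 kcal/mol.
OH at 120° (eclipsed): NH2(0°)/H(0°) eclipsed 1.3; H(120°)/OH(120°) eclipsed 1.3; H(240°)/H(240°) eclipsed 0.9 → 3.5 kcal/mol.
OH at 180° (staggered): no non-H gauche contacts → 0.0 kcal/mol.
OH at 240° (eclipsed): NH2(0°)/H(0°) eclipsed 1.3; H(120°)/H(120°) eclipsed 0.9; H(240°)/OH(240°) eclipsed 1.3 → 3.5 kcal/mol.
OH at 300° (staggered): NH2(0°)/OH(300°) gauche 0.6 → 0.6 kcal/mol.
Max at 0° (3.9 kcal/mol), min at 180° (0.0 kcal/mol); barrier = 3.9 kcal/mol.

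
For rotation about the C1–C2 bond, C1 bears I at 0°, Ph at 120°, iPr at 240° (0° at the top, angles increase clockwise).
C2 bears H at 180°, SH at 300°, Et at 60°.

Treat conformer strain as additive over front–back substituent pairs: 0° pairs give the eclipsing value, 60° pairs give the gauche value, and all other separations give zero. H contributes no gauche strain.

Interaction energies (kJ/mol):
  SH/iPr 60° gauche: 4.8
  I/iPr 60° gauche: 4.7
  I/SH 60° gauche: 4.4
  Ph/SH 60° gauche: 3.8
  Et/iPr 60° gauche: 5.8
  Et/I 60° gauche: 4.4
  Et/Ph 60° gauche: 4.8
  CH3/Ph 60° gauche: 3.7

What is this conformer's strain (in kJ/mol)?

18.4 kJ/mol

This conformer (staggered): I–SH gauche, I–Et gauche, Ph–Et gauche, iPr–SH gauche; 4.4 + 4.4 + 4.8 + 4.8 = 18.4 kJ/mol.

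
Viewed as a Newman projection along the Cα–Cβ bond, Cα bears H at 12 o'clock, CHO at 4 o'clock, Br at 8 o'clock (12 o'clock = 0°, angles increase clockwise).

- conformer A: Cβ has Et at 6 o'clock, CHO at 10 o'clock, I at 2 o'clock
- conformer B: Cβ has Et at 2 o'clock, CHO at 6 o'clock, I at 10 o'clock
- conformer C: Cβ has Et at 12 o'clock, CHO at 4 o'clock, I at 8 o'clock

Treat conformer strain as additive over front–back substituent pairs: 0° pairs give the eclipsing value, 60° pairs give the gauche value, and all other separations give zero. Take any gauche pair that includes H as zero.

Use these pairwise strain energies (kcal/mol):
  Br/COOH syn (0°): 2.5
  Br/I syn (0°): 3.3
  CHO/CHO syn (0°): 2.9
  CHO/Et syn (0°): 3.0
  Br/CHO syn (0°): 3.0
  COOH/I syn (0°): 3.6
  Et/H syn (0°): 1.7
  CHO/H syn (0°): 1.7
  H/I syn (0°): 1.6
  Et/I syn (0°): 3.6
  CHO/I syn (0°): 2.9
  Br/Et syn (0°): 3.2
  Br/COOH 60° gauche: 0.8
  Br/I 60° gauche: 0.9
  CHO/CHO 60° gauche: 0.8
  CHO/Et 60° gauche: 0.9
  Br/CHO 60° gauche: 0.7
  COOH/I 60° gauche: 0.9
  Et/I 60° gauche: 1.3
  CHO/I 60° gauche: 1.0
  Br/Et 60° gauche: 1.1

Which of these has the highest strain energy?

A (staggered): CHO(120°)/Et(180°) gauche 0.9; CHO(120°)/I(60°) gauche 1.0; Br(240°)/Et(180°) gauche 1.1; Br(240°)/CHO(300°) gauche 0.7 → 3.7 kcal/mol.
B (staggered): CHO(120°)/Et(60°) gauche 0.9; CHO(120°)/CHO(180°) gauche 0.8; Br(240°)/CHO(180°) gauche 0.7; Br(240°)/I(300°) gauche 0.9 → 3.3 kcal/mol.
C (eclipsed): H(0°)/Et(0°) eclipsed 1.7; CHO(120°)/CHO(120°) eclipsed 2.9; Br(240°)/I(240°) eclipsed 3.3 → 7.9 kcal/mol.
C has the highest total (7.9 kcal/mol).

C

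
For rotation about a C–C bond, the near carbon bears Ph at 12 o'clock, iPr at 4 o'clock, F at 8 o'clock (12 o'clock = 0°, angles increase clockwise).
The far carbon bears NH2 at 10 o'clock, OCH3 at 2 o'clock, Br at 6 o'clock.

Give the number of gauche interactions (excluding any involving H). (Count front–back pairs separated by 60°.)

6

Non-H gauche pairs: Ph(0°)/NH2(300°); Ph(0°)/OCH3(60°); iPr(120°)/OCH3(60°); iPr(120°)/Br(180°); F(240°)/NH2(300°); F(240°)/Br(180°) — 6 interactions.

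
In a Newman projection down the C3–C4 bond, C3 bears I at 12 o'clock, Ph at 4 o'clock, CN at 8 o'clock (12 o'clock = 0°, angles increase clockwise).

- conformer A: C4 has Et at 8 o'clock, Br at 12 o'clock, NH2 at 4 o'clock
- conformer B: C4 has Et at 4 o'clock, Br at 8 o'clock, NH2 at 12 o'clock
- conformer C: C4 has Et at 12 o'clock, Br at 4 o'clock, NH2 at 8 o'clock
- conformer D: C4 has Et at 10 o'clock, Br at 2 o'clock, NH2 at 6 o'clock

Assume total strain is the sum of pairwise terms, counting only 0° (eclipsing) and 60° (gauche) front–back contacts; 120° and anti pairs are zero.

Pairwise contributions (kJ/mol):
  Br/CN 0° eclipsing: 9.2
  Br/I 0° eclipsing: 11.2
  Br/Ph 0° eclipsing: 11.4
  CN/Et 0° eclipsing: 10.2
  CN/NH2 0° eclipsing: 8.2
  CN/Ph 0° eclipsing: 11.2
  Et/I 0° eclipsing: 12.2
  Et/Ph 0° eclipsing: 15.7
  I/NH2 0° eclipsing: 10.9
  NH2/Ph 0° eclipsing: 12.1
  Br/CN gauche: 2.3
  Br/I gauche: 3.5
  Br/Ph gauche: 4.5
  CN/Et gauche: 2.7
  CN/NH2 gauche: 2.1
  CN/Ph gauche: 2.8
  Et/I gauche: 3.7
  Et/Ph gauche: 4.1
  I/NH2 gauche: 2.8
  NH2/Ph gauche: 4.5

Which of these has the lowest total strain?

D

A (eclipsed): I(0°)/Br(0°) eclipsed 11.2; Ph(120°)/NH2(120°) eclipsed 12.1; CN(240°)/Et(240°) eclipsed 10.2 → 33.5 kJ/mol.
B (eclipsed): I(0°)/NH2(0°) eclipsed 10.9; Ph(120°)/Et(120°) eclipsed 15.7; CN(240°)/Br(240°) eclipsed 9.2 → 35.8 kJ/mol.
C (eclipsed): I(0°)/Et(0°) eclipsed 12.2; Ph(120°)/Br(120°) eclipsed 11.4; CN(240°)/NH2(240°) eclipsed 8.2 → 31.8 kJ/mol.
D (staggered): I(0°)/Et(300°) gauche 3.7; I(0°)/Br(60°) gauche 3.5; Ph(120°)/Br(60°) gauche 4.5; Ph(120°)/NH2(180°) gauche 4.5; CN(240°)/Et(300°) gauche 2.7; CN(240°)/NH2(180°) gauche 2.1 → 21.0 kJ/mol.
D has the lowest total (21.0 kJ/mol).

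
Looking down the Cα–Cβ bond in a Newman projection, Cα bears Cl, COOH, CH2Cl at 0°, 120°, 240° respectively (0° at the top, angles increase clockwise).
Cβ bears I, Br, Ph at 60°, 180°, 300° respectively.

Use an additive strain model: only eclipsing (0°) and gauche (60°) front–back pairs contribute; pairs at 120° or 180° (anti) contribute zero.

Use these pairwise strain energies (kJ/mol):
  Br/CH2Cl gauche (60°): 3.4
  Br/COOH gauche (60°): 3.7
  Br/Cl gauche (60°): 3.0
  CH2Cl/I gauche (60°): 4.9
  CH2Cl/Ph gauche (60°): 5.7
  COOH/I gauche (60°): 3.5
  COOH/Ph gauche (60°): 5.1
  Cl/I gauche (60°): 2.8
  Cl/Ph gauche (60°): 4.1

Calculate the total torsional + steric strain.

23.2 kJ/mol

This conformer (staggered): Cl(0°)/I(60°) gauche 2.8; Cl(0°)/Ph(300°) gauche 4.1; COOH(120°)/I(60°) gauche 3.5; COOH(120°)/Br(180°) gauche 3.7; CH2Cl(240°)/Br(180°) gauche 3.4; CH2Cl(240°)/Ph(300°) gauche 5.7 → 23.2 kJ/mol.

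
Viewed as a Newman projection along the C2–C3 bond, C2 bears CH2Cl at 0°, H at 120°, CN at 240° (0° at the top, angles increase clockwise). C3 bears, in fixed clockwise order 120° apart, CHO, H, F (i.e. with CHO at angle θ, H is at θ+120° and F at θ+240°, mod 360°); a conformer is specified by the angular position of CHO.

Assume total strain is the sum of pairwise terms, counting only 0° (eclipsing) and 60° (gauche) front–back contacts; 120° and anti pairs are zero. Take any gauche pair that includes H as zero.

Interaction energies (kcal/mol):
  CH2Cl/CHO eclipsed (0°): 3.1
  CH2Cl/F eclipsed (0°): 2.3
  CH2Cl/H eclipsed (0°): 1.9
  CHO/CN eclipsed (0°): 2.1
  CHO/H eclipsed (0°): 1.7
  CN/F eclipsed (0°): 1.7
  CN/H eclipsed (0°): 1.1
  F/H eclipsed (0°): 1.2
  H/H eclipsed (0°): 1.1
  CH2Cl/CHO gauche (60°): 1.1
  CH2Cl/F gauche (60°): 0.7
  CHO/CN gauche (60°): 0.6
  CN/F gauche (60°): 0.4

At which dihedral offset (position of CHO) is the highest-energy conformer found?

0°

CHO at 0° (eclipsed): CH2Cl(0°)/CHO(0°) eclipsed 3.1; H(120°)/H(120°) eclipsed 1.1; CN(240°)/F(240°) eclipsed 1.7 → 5.9 kcal/mol.
CHO at 60° (staggered): CH2Cl(0°)/CHO(60°) gauche 1.1; CH2Cl(0°)/F(300°) gauche 0.7; CN(240°)/F(300°) gauche 0.4 → 2.2 kcal/mol.
CHO at 120° (eclipsed): CH2Cl(0°)/F(0°) eclipsed 2.3; H(120°)/CHO(120°) eclipsed 1.7; CN(240°)/H(240°) eclipsed 1.1 → 5.1 kcal/mol.
CHO at 180° (staggered): CH2Cl(0°)/F(60°) gauche 0.7; CN(240°)/CHO(180°) gauche 0.6 → 1.3 kcal/mol.
CHO at 240° (eclipsed): CH2Cl(0°)/H(0°) eclipsed 1.9; H(120°)/F(120°) eclipsed 1.2; CN(240°)/CHO(240°) eclipsed 2.1 → 5.2 kcal/mol.
CHO at 300° (staggered): CH2Cl(0°)/CHO(300°) gauche 1.1; CN(240°)/CHO(300°) gauche 0.6; CN(240°)/F(180°) gauche 0.4 → 2.1 kcal/mol.
The maximum (5.9 kcal/mol) occurs with CHO at 0°.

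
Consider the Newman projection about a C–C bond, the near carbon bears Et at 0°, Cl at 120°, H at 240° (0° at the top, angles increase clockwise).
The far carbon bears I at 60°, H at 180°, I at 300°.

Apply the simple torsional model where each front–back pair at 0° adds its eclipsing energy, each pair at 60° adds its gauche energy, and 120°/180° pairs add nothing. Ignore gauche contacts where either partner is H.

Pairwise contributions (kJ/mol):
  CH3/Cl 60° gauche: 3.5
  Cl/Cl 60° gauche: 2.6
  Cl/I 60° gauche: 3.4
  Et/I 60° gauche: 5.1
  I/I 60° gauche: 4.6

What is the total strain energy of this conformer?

13.6 kJ/mol

This conformer (staggered): Et–I gauche, Et–I gauche, Cl–I gauche; 5.1 + 5.1 + 3.4 = 13.6 kJ/mol.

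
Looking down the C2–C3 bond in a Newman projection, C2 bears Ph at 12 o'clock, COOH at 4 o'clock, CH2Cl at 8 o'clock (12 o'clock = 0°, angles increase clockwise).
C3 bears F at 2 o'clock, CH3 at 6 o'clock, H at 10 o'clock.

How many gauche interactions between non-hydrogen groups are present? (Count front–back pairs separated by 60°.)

4

Non-H gauche pairs: Ph(0°)/F(60°); COOH(120°)/F(60°); COOH(120°)/CH3(180°); CH2Cl(240°)/CH3(180°) — 4 interactions.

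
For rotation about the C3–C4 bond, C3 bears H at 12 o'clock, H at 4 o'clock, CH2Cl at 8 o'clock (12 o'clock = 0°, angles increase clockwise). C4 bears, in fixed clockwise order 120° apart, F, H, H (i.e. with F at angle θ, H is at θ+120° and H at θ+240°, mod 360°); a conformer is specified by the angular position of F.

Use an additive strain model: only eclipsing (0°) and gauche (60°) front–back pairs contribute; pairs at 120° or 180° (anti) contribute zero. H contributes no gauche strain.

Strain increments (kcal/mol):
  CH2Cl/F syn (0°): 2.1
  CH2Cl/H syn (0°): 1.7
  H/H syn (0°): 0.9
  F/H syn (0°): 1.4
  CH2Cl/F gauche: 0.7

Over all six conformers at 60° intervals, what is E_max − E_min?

F at 0° (eclipsed): H–F eclipsed, H–H eclipsed, CH2Cl–H eclipsed; 1.4 + 0.9 + 1.7 = 4.0 kcal/mol.
F at 60° (staggered): no non-H gauche contacts → 0.0 kcal/mol.
F at 120° (eclipsed): H–H eclipsed, H–F eclipsed, CH2Cl–H eclipsed; 0.9 + 1.4 + 1.7 = 4.0 kcal/mol.
F at 180° (staggered): CH2Cl–F gauche; 0.7 = 0.7 kcal/mol.
F at 240° (eclipsed): H–H eclipsed, H–H eclipsed, CH2Cl–F eclipsed; 0.9 + 0.9 + 2.1 = 3.9 kcal/mol.
F at 300° (staggered): CH2Cl–F gauche; 0.7 = 0.7 kcal/mol.
Max at 0° (4.0 kcal/mol), min at 60° (0.0 kcal/mol); barrier = 4.0 kcal/mol.

4.0 kcal/mol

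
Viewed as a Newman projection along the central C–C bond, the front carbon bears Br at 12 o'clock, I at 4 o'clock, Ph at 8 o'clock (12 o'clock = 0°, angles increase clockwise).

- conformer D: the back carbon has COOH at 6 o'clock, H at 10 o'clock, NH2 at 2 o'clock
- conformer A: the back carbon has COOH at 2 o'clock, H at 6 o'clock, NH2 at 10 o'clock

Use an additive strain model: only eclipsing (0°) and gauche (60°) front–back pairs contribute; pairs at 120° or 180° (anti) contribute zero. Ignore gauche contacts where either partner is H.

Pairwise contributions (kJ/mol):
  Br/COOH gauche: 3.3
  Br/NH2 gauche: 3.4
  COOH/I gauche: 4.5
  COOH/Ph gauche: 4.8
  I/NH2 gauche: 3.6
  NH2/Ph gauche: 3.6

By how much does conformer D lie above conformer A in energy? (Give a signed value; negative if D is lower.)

D (staggered): Br(0°)/NH2(60°) gauche 3.4; I(120°)/COOH(180°) gauche 4.5; I(120°)/NH2(60°) gauche 3.6; Ph(240°)/COOH(180°) gauche 4.8 → 16.3 kJ/mol.
A (staggered): Br(0°)/COOH(60°) gauche 3.3; Br(0°)/NH2(300°) gauche 3.4; I(120°)/COOH(60°) gauche 4.5; Ph(240°)/NH2(300°) gauche 3.6 → 14.8 kJ/mol.
E(D) − E(A) = 16.3 − 14.8 = +1.5 kJ/mol.

+1.5 kJ/mol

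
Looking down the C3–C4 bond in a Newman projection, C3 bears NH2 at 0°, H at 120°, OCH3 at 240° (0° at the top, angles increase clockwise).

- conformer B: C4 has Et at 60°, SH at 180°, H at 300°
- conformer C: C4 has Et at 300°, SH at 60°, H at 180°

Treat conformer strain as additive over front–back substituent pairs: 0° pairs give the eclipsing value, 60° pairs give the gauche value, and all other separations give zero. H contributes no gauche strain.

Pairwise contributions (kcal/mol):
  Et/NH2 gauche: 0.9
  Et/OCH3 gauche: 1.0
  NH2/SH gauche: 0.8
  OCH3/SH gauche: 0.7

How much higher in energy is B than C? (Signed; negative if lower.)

-1.1 kcal/mol

B (staggered): NH2–Et gauche, OCH3–SH gauche; 0.9 + 0.7 = 1.6 kcal/mol.
C (staggered): NH2–Et gauche, NH2–SH gauche, OCH3–Et gauche; 0.9 + 0.8 + 1.0 = 2.7 kcal/mol.
E(B) − E(C) = 1.6 − 2.7 = -1.1 kcal/mol.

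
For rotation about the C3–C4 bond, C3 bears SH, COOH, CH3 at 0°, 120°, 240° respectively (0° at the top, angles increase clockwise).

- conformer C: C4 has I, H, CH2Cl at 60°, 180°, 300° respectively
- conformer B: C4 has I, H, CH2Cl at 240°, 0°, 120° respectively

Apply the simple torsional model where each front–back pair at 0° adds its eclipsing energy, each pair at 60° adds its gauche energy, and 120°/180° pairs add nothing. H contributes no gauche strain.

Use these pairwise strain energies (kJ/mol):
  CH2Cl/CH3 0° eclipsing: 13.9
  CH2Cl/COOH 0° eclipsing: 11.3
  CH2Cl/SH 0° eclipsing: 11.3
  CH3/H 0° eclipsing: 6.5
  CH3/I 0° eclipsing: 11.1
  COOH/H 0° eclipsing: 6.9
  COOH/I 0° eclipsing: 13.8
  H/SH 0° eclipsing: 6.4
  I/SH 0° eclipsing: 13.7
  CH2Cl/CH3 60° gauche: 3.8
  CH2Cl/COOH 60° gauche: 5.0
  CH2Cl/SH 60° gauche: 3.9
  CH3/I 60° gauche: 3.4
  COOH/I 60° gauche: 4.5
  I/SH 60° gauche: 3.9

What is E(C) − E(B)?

C (staggered): SH–I gauche, SH–CH2Cl gauche, COOH–I gauche, CH3–CH2Cl gauche; 3.9 + 3.9 + 4.5 + 3.8 = 16.1 kJ/mol.
B (eclipsed): SH–H eclipsed, COOH–CH2Cl eclipsed, CH3–I eclipsed; 6.4 + 11.3 + 11.1 = 28.8 kJ/mol.
E(C) − E(B) = 16.1 − 28.8 = -12.7 kJ/mol.

-12.7 kJ/mol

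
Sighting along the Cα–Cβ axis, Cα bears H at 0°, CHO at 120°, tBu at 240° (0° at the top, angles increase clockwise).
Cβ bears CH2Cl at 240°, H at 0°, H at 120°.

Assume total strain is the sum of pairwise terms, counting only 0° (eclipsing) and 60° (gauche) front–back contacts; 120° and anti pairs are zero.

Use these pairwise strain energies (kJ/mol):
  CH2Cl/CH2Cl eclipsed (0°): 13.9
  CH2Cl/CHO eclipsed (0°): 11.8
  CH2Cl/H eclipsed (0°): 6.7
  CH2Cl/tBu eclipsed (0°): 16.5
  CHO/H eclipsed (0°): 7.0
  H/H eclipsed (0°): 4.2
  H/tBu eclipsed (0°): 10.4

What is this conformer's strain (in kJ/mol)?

This conformer (eclipsed): H(0°)/H(0°) eclipsed 4.2; CHO(120°)/H(120°) eclipsed 7.0; tBu(240°)/CH2Cl(240°) eclipsed 16.5 → 27.7 kJ/mol.

27.7 kJ/mol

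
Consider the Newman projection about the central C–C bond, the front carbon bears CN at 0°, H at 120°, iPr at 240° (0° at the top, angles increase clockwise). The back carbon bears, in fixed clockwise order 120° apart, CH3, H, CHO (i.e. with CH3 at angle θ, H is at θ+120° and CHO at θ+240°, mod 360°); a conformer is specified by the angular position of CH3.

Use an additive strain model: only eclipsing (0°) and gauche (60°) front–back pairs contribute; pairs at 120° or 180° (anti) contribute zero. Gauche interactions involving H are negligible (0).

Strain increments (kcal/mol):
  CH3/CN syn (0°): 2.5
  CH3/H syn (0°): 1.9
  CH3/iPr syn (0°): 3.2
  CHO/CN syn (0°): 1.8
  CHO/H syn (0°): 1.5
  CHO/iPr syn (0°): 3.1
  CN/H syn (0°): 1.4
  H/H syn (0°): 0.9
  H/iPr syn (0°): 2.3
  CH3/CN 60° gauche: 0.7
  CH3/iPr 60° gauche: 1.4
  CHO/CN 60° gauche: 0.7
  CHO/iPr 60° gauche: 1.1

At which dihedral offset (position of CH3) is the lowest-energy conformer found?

CH3 at 0° (eclipsed): CN–CH3 eclipsed, H–H eclipsed, iPr–CHO eclipsed; 2.5 + 0.9 + 3.1 = 6.5 kcal/mol.
CH3 at 60° (staggered): CN–CH3 gauche, CN–CHO gauche, iPr–CHO gauche; 0.7 + 0.7 + 1.1 = 2.5 kcal/mol.
CH3 at 120° (eclipsed): CN–CHO eclipsed, H–CH3 eclipsed, iPr–H eclipsed; 1.8 + 1.9 + 2.3 = 6.0 kcal/mol.
CH3 at 180° (staggered): CN–CHO gauche, iPr–CH3 gauche; 0.7 + 1.4 = 2.1 kcal/mol.
CH3 at 240° (eclipsed): CN–H eclipsed, H–CHO eclipsed, iPr–CH3 eclipsed; 1.4 + 1.5 + 3.2 = 6.1 kcal/mol.
CH3 at 300° (staggered): CN–CH3 gauche, iPr–CH3 gauche, iPr–CHO gauche; 0.7 + 1.4 + 1.1 = 3.2 kcal/mol.
The minimum (2.1 kcal/mol) occurs with CH3 at 180°.

180°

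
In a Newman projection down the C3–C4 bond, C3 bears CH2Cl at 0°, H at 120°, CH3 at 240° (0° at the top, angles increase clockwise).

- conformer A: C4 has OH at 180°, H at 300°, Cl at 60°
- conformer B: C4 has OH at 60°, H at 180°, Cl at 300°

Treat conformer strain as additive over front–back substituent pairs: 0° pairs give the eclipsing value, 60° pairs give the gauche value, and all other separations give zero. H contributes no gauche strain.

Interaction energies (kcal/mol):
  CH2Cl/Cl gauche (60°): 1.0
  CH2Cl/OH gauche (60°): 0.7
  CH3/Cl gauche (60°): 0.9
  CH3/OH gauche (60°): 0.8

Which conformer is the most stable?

A (staggered): CH2Cl(0°)/Cl(60°) gauche 1.0; CH3(240°)/OH(180°) gauche 0.8 → 1.8 kcal/mol.
B (staggered): CH2Cl(0°)/OH(60°) gauche 0.7; CH2Cl(0°)/Cl(300°) gauche 1.0; CH3(240°)/Cl(300°) gauche 0.9 → 2.6 kcal/mol.
A has the lowest total (1.8 kcal/mol).

A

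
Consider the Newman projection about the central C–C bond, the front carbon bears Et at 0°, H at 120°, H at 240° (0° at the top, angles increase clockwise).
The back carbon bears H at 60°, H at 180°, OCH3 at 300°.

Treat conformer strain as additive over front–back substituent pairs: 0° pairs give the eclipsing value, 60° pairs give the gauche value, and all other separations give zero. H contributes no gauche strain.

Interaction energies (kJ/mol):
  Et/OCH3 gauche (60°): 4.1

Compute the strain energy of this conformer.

4.1 kJ/mol

This conformer is staggered. Et at 0° is gauche with OCH3 at 300° (4.1). Total 4.1 kJ/mol.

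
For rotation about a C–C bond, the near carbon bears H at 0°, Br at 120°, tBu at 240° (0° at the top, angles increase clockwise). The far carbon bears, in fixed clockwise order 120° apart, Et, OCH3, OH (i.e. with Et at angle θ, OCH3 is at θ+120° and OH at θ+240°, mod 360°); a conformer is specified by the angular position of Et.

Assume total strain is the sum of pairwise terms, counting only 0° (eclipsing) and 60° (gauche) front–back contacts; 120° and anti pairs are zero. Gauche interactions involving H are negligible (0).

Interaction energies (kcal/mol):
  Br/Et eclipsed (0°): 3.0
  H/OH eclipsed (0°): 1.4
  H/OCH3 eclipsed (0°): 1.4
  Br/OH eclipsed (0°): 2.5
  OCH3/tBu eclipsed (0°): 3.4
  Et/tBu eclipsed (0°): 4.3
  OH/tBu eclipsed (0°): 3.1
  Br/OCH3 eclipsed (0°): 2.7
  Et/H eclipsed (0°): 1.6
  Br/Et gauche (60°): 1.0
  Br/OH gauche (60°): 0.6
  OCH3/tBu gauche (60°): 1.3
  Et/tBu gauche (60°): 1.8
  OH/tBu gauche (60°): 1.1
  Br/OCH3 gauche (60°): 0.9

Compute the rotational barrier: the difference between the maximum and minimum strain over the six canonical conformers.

Et at 0° is eclipsed. H at 0° is eclipsed with Et at 0° (1.6); Br at 120° is eclipsed with OCH3 at 120° (2.7); tBu at 240° is eclipsed with OH at 240° (3.1). Total 7.4 kcal/mol.
Et at 60° is staggered. Br at 120° is gauche with Et at 60° (1.0); Br at 120° is gauche with OCH3 at 180° (0.9); tBu at 240° is gauche with OCH3 at 180° (1.3); tBu at 240° is gauche with OH at 300° (1.1). Total 4.3 kcal/mol.
Et at 120° is eclipsed. H at 0° is eclipsed with OH at 0° (1.4); Br at 120° is eclipsed with Et at 120° (3.0); tBu at 240° is eclipsed with OCH3 at 240° (3.4). Total 7.8 kcal/mol.
Et at 180° is staggered. Br at 120° is gauche with Et at 180° (1.0); Br at 120° is gauche with OH at 60° (0.6); tBu at 240° is gauche with Et at 180° (1.8); tBu at 240° is gauche with OCH3 at 300° (1.3). Total 4.7 kcal/mol.
Et at 240° is eclipsed. H at 0° is eclipsed with OCH3 at 0° (1.4); Br at 120° is eclipsed with OH at 120° (2.5); tBu at 240° is eclipsed with Et at 240° (4.3). Total 8.2 kcal/mol.
Et at 300° is staggered. Br at 120° is gauche with OCH3 at 60° (0.9); Br at 120° is gauche with OH at 180° (0.6); tBu at 240° is gauche with Et at 300° (1.8); tBu at 240° is gauche with OH at 180° (1.1). Total 4.4 kcal/mol.
Max at 240° (8.2 kcal/mol), min at 60° (4.3 kcal/mol); barrier = 3.9 kcal/mol.

3.9 kcal/mol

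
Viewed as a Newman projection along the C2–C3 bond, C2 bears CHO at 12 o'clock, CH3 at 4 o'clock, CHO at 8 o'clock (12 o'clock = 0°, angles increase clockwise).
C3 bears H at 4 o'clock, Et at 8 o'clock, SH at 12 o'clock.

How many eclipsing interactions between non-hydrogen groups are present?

Non-H eclipsing pairs: CHO(0°)/SH(0°); CHO(240°)/Et(240°) — 2 interactions.

2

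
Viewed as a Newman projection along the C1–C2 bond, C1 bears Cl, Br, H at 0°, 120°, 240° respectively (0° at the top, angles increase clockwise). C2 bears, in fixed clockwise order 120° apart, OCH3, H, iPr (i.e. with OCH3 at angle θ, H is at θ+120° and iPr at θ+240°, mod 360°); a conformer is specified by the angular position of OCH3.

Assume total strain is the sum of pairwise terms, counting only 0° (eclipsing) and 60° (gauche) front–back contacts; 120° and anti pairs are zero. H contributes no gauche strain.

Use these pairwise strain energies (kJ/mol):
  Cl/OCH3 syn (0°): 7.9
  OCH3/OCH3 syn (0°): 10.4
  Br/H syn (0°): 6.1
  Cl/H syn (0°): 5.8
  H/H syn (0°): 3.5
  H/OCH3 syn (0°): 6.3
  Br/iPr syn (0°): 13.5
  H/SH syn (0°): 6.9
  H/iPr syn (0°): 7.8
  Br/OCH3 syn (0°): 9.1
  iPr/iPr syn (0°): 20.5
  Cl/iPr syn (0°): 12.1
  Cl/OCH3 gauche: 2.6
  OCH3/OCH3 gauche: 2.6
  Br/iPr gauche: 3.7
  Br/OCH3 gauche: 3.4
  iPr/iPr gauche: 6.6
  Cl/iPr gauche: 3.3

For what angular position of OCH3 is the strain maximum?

240°

OCH3 at 0° is eclipsed. Cl at 0° is eclipsed with OCH3 at 0° (7.9); Br at 120° is eclipsed with H at 120° (6.1); H at 240° is eclipsed with iPr at 240° (7.8). Total 21.8 kJ/mol.
OCH3 at 60° is staggered. Cl at 0° is gauche with OCH3 at 60° (2.6); Cl at 0° is gauche with iPr at 300° (3.3); Br at 120° is gauche with OCH3 at 60° (3.4). Total 9.3 kJ/mol.
OCH3 at 120° is eclipsed. Cl at 0° is eclipsed with iPr at 0° (12.1); Br at 120° is eclipsed with OCH3 at 120° (9.1); H at 240° is eclipsed with H at 240° (3.5). Total 24.7 kJ/mol.
OCH3 at 180° is staggered. Cl at 0° is gauche with iPr at 60° (3.3); Br at 120° is gauche with OCH3 at 180° (3.4); Br at 120° is gauche with iPr at 60° (3.7). Total 10.4 kJ/mol.
OCH3 at 240° is eclipsed. Cl at 0° is eclipsed with H at 0° (5.8); Br at 120° is eclipsed with iPr at 120° (13.5); H at 240° is eclipsed with OCH3 at 240° (6.3). Total 25.6 kJ/mol.
OCH3 at 300° is staggered. Cl at 0° is gauche with OCH3 at 300° (2.6); Br at 120° is gauche with iPr at 180° (3.7). Total 6.3 kJ/mol.
The maximum (25.6 kJ/mol) occurs with OCH3 at 240°.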